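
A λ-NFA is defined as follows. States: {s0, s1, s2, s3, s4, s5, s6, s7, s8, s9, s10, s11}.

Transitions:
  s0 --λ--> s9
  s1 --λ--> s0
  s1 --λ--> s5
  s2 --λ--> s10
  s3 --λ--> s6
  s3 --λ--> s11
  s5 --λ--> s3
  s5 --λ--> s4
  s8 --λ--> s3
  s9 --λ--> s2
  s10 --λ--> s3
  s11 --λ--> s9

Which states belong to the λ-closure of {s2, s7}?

{s2, s3, s6, s7, s9, s10, s11}

Start with {s2, s7}.
From s2 via λ: add s10.
From s10 via λ: add s3.
From s3 via λ: add s6, s11.
From s11 via λ: add s9.
No new states can be added; the closed set is {s2, s3, s6, s7, s9, s10, s11}.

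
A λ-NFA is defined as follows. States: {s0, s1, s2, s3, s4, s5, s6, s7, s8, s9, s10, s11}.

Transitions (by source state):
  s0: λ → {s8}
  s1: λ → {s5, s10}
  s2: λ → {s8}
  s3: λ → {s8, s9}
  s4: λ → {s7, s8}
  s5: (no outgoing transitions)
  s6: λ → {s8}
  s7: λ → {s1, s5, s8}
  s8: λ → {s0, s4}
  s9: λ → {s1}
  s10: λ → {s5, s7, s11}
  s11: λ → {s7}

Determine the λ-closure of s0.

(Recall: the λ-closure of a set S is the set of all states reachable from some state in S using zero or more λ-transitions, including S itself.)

Start with {s0}.
From s0 via λ: add s8.
From s8 via λ: add s4.
From s4 via λ: add s7.
From s7 via λ: add s1, s5.
From s1 via λ: add s10.
From s10 via λ: add s11.
No new states can be added; the closed set is {s0, s1, s4, s5, s7, s8, s10, s11}.

{s0, s1, s4, s5, s7, s8, s10, s11}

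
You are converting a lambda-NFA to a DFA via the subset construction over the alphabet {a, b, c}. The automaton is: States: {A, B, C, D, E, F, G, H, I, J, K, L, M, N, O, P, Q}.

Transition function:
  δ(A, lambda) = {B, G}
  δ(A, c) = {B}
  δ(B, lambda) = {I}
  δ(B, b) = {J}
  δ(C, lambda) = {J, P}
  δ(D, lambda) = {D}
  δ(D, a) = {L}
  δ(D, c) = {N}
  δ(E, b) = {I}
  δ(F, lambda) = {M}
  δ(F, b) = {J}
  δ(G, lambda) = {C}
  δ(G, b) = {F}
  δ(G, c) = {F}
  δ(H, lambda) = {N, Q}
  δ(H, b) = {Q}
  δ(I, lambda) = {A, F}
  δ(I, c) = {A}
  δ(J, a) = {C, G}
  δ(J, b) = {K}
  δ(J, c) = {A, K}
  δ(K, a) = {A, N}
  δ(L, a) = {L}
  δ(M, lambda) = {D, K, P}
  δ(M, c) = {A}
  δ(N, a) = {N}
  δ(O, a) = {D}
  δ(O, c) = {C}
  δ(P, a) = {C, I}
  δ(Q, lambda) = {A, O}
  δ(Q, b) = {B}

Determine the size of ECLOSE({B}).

Start with {B}.
From B via lambda: add I.
From I via lambda: add A, F.
From A via lambda: add G.
From F via lambda: add M.
From G via lambda: add C.
From M via lambda: add D, K, P.
From C via lambda: add J.
lambda-closure = {A, B, C, D, F, G, I, J, K, M, P}, which has 11 states.

11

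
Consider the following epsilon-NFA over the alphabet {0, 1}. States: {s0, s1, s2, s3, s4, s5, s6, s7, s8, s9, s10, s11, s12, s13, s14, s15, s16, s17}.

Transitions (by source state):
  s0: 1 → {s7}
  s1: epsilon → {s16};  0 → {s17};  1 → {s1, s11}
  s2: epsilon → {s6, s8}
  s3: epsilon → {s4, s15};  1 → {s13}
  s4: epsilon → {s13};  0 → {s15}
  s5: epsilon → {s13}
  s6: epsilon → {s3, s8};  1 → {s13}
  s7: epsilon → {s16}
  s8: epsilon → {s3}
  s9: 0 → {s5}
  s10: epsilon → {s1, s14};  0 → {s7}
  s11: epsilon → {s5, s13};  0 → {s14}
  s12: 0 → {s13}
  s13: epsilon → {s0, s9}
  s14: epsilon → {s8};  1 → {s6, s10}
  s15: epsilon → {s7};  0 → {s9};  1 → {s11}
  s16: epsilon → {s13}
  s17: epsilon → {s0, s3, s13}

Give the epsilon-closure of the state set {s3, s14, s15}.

{s0, s3, s4, s7, s8, s9, s13, s14, s15, s16}

Start with {s3, s14, s15}.
From s3 via epsilon: add s4.
From s14 via epsilon: add s8.
From s15 via epsilon: add s7.
From s4 via epsilon: add s13.
From s7 via epsilon: add s16.
From s13 via epsilon: add s0, s9.
No new states can be added; the closed set is {s0, s3, s4, s7, s8, s9, s13, s14, s15, s16}.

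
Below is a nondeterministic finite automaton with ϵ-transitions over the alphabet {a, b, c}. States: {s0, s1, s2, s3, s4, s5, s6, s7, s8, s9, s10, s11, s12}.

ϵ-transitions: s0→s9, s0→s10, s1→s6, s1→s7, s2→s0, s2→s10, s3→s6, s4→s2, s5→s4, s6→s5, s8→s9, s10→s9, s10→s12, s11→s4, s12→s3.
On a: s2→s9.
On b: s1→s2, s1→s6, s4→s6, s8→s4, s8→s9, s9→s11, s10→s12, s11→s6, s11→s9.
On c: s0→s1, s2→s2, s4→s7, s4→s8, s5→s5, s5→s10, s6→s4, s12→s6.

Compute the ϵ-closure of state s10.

Start with {s10}.
From s10 via ϵ: add s9, s12.
From s12 via ϵ: add s3.
From s3 via ϵ: add s6.
From s6 via ϵ: add s5.
From s5 via ϵ: add s4.
From s4 via ϵ: add s2.
From s2 via ϵ: add s0.
No new states can be added; the closed set is {s0, s2, s3, s4, s5, s6, s9, s10, s12}.

{s0, s2, s3, s4, s5, s6, s9, s10, s12}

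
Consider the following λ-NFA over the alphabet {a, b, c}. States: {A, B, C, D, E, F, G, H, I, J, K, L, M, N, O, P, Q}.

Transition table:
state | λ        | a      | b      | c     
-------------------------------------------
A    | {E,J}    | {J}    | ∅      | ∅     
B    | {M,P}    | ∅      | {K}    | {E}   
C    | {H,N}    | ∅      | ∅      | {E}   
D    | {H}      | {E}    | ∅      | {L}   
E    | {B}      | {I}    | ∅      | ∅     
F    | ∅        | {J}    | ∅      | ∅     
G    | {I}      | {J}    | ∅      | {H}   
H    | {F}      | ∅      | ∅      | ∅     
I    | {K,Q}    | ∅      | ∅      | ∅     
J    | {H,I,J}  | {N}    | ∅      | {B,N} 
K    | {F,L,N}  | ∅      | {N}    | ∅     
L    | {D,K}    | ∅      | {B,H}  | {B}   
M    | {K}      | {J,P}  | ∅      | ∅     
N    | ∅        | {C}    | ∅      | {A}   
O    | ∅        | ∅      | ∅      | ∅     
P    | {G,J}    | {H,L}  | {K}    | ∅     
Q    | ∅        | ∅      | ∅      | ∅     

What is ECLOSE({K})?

Start with {K}.
From K via λ: add F, L, N.
From L via λ: add D.
From D via λ: add H.
No new states can be added; the closed set is {D, F, H, K, L, N}.

{D, F, H, K, L, N}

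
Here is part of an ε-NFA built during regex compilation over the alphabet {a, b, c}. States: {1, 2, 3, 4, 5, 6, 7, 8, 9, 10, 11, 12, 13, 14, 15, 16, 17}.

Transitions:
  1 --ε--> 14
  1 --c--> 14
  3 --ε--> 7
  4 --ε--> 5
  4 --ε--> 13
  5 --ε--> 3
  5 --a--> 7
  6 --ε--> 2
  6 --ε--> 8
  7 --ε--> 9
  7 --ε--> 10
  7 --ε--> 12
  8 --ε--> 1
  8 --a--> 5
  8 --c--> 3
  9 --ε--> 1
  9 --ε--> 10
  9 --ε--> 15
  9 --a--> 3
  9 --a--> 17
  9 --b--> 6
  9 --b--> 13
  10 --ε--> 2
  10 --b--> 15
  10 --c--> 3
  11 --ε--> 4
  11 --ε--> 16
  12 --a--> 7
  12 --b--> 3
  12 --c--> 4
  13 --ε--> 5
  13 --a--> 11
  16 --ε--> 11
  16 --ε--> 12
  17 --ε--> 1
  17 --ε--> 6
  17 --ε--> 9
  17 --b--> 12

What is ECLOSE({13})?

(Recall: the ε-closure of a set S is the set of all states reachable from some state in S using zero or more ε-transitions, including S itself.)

Start with {13}.
From 13 via ε: add 5.
From 5 via ε: add 3.
From 3 via ε: add 7.
From 7 via ε: add 9, 10, 12.
From 9 via ε: add 1, 15.
From 10 via ε: add 2.
From 1 via ε: add 14.
No new states can be added; the closed set is {1, 2, 3, 5, 7, 9, 10, 12, 13, 14, 15}.

{1, 2, 3, 5, 7, 9, 10, 12, 13, 14, 15}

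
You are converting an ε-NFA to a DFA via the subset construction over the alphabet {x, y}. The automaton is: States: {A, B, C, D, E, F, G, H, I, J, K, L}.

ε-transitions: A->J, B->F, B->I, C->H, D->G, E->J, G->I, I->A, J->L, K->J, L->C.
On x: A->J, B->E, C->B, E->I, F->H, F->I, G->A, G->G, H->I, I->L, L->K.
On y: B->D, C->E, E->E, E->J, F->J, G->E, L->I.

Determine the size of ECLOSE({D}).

Start with {D}.
From D via ε: add G.
From G via ε: add I.
From I via ε: add A.
From A via ε: add J.
From J via ε: add L.
From L via ε: add C.
From C via ε: add H.
ε-closure = {A, C, D, G, H, I, J, L}, which has 8 states.

8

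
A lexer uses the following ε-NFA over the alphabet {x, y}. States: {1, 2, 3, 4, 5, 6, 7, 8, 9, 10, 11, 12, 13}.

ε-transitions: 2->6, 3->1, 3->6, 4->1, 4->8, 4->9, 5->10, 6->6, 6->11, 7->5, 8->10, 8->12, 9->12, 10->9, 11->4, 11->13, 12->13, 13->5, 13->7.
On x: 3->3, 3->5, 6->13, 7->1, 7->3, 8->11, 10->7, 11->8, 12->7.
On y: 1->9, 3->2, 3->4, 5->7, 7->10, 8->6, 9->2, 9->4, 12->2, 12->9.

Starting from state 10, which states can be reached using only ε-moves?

{5, 7, 9, 10, 12, 13}

Start with {10}.
From 10 via ε: add 9.
From 9 via ε: add 12.
From 12 via ε: add 13.
From 13 via ε: add 5, 7.
No new states can be added; the closed set is {5, 7, 9, 10, 12, 13}.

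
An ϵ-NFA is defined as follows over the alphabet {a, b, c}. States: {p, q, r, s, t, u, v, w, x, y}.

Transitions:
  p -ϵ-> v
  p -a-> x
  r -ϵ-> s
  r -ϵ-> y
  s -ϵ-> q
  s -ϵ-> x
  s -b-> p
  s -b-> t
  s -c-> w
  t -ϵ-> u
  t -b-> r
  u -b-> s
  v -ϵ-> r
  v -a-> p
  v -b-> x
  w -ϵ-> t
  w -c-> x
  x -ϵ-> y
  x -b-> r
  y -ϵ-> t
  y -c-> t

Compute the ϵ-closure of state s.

Start with {s}.
From s via ϵ: add q, x.
From x via ϵ: add y.
From y via ϵ: add t.
From t via ϵ: add u.
No new states can be added; the closed set is {q, s, t, u, x, y}.

{q, s, t, u, x, y}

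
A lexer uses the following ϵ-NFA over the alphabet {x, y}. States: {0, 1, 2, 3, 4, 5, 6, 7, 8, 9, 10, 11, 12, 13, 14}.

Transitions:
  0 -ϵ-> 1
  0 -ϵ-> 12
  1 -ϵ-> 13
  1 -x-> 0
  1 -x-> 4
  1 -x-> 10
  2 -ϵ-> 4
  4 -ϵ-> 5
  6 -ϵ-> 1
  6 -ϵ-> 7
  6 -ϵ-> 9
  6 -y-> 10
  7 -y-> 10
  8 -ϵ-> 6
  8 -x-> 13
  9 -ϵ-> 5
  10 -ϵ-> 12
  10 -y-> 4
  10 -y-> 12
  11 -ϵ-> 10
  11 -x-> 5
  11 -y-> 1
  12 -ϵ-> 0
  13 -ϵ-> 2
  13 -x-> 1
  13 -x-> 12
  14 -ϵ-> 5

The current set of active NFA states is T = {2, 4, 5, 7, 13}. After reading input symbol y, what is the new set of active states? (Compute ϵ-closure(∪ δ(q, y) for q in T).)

{0, 1, 2, 4, 5, 10, 12, 13}

7 on y → {10}.
No y-transition from 2, 4, 5, 13.
Union after reading y: {10}.
Now take the ϵ-closure:
From 10 via ϵ: add 12.
From 12 via ϵ: add 0.
From 0 via ϵ: add 1.
From 1 via ϵ: add 13.
From 13 via ϵ: add 2.
From 2 via ϵ: add 4.
From 4 via ϵ: add 5.
No new states can be added; the closed set is {0, 1, 2, 4, 5, 10, 12, 13}.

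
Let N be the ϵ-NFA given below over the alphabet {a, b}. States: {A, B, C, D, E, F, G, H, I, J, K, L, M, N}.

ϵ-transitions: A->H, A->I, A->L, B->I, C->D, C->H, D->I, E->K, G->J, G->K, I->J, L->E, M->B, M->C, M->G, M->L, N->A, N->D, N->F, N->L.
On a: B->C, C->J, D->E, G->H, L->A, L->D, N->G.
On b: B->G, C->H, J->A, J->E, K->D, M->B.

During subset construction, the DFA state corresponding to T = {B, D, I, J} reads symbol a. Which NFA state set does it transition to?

B on a → {C}.
D on a → {E}.
No a-transition from I, J.
Union after reading a: {C, E}.
Now take the ϵ-closure:
From C via ϵ: add D, H.
From E via ϵ: add K.
From D via ϵ: add I.
From I via ϵ: add J.
No new states can be added; the closed set is {C, D, E, H, I, J, K}.

{C, D, E, H, I, J, K}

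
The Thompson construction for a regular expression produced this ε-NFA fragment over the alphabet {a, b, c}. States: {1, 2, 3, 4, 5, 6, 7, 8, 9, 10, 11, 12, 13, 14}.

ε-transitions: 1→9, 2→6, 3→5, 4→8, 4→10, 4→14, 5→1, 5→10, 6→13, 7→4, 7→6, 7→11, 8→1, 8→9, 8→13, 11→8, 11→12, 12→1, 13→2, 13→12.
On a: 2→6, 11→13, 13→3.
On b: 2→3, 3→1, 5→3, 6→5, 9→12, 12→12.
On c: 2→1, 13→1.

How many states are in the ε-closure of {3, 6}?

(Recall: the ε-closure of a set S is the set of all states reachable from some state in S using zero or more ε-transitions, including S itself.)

9

Start with {3, 6}.
From 3 via ε: add 5.
From 6 via ε: add 13.
From 5 via ε: add 1, 10.
From 13 via ε: add 2, 12.
From 1 via ε: add 9.
ε-closure = {1, 2, 3, 5, 6, 9, 10, 12, 13}, which has 9 states.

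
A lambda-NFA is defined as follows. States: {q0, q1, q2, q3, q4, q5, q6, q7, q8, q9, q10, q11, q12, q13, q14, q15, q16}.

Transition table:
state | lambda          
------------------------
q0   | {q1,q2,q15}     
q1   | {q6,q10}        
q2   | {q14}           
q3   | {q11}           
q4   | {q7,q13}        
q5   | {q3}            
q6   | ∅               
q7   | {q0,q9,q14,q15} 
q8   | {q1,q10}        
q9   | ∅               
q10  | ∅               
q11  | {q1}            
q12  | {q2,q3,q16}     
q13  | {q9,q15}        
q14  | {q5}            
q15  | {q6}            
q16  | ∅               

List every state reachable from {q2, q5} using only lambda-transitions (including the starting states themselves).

{q1, q2, q3, q5, q6, q10, q11, q14}

Start with {q2, q5}.
From q2 via lambda: add q14.
From q5 via lambda: add q3.
From q3 via lambda: add q11.
From q11 via lambda: add q1.
From q1 via lambda: add q6, q10.
No new states can be added; the closed set is {q1, q2, q3, q5, q6, q10, q11, q14}.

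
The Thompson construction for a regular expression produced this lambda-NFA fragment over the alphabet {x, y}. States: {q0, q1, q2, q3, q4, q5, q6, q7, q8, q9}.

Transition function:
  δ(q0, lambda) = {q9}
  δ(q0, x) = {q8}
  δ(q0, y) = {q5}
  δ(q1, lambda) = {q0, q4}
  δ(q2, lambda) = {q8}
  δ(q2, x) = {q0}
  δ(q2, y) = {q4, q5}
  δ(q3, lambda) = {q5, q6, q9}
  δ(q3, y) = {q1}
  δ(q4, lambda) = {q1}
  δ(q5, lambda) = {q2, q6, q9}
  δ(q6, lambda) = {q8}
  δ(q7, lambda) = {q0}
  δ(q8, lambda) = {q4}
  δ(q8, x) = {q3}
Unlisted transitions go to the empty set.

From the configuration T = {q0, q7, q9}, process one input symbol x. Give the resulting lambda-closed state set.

{q0, q1, q4, q8, q9}

q0 on x → {q8}.
No x-transition from q7, q9.
Union after reading x: {q8}.
Now take the lambda-closure:
From q8 via lambda: add q4.
From q4 via lambda: add q1.
From q1 via lambda: add q0.
From q0 via lambda: add q9.
No new states can be added; the closed set is {q0, q1, q4, q8, q9}.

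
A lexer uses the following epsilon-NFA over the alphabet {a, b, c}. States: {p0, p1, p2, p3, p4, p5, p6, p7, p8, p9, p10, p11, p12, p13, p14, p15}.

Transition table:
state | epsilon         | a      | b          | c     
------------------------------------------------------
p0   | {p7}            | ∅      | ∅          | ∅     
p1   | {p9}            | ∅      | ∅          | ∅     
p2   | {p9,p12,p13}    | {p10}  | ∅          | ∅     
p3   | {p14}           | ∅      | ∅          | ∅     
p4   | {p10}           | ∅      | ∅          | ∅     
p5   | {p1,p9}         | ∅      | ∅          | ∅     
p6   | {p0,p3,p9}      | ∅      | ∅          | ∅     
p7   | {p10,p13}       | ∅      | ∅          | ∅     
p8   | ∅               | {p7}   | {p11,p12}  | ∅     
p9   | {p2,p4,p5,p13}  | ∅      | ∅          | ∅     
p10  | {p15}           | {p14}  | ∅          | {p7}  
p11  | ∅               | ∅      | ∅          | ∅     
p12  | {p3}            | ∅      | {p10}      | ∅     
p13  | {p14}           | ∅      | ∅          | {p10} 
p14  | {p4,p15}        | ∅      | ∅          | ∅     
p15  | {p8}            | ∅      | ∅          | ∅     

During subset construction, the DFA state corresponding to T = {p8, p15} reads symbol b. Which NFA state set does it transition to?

p8 on b → {p11, p12}.
No b-transition from p15.
Union after reading b: {p11, p12}.
Now take the epsilon-closure:
From p12 via epsilon: add p3.
From p3 via epsilon: add p14.
From p14 via epsilon: add p4, p15.
From p4 via epsilon: add p10.
From p15 via epsilon: add p8.
No new states can be added; the closed set is {p3, p4, p8, p10, p11, p12, p14, p15}.

{p3, p4, p8, p10, p11, p12, p14, p15}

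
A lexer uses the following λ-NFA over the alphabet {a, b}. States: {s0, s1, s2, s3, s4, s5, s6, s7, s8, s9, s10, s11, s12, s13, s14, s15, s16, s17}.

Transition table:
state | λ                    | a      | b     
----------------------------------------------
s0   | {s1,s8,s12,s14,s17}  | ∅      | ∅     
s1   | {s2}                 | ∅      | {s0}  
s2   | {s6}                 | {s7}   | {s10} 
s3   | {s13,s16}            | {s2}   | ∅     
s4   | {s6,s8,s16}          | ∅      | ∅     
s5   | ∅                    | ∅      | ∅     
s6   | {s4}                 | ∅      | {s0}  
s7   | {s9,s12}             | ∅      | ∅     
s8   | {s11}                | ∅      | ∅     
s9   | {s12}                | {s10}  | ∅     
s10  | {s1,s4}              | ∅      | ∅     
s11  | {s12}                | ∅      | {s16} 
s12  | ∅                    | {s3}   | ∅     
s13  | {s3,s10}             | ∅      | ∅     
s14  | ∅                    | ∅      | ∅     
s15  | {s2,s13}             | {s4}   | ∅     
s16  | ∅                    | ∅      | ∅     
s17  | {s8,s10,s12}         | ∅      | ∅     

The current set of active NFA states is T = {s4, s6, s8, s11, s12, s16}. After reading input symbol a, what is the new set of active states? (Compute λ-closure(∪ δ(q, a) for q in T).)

{s1, s2, s3, s4, s6, s8, s10, s11, s12, s13, s16}

s12 on a → {s3}.
No a-transition from s4, s6, s8, s11, s16.
Union after reading a: {s3}.
Now take the λ-closure:
From s3 via λ: add s13, s16.
From s13 via λ: add s10.
From s10 via λ: add s1, s4.
From s1 via λ: add s2.
From s4 via λ: add s6, s8.
From s8 via λ: add s11.
From s11 via λ: add s12.
No new states can be added; the closed set is {s1, s2, s3, s4, s6, s8, s10, s11, s12, s13, s16}.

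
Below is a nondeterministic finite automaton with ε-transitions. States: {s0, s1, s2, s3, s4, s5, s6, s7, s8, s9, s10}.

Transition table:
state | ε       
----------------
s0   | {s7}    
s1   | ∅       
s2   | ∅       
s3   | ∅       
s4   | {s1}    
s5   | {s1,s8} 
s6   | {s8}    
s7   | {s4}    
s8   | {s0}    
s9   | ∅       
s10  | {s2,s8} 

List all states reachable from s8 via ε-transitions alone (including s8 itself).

Start with {s8}.
From s8 via ε: add s0.
From s0 via ε: add s7.
From s7 via ε: add s4.
From s4 via ε: add s1.
No new states can be added; the closed set is {s0, s1, s4, s7, s8}.

{s0, s1, s4, s7, s8}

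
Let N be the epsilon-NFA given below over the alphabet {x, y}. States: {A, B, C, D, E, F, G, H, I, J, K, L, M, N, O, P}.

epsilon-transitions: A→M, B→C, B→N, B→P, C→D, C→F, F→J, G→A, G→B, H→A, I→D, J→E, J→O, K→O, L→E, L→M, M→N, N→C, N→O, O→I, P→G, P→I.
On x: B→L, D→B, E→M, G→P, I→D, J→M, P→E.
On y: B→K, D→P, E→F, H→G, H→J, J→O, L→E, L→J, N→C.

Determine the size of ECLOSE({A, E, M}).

Start with {A, E, M}.
From M via epsilon: add N.
From N via epsilon: add C, O.
From C via epsilon: add D, F.
From O via epsilon: add I.
From F via epsilon: add J.
epsilon-closure = {A, C, D, E, F, I, J, M, N, O}, which has 10 states.

10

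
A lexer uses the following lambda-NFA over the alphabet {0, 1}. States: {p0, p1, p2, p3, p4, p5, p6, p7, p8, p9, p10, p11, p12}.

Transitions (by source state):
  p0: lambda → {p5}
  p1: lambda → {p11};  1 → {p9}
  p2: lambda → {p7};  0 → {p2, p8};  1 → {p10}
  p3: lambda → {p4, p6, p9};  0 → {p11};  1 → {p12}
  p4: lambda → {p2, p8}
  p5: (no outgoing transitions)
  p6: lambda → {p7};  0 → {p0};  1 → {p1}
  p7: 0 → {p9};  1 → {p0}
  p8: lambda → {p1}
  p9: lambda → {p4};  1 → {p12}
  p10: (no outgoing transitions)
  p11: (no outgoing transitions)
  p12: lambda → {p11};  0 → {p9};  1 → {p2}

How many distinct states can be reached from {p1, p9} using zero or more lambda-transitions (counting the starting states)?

Start with {p1, p9}.
From p1 via lambda: add p11.
From p9 via lambda: add p4.
From p4 via lambda: add p2, p8.
From p2 via lambda: add p7.
lambda-closure = {p1, p2, p4, p7, p8, p9, p11}, which has 7 states.

7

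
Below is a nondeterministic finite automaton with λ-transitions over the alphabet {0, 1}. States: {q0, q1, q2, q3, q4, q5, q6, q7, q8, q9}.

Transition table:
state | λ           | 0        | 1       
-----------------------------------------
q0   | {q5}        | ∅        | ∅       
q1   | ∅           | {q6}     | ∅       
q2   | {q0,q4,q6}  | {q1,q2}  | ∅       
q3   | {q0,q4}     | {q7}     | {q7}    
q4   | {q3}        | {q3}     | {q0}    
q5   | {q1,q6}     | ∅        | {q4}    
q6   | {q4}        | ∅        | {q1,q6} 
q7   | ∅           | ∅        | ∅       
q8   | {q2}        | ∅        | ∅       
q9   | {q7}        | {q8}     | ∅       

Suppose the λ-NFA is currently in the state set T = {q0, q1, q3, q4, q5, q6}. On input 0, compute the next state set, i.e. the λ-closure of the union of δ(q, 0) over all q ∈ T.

q1 on 0 → {q6}.
q3 on 0 → {q7}.
q4 on 0 → {q3}.
No 0-transition from q0, q5, q6.
Union after reading 0: {q3, q6, q7}.
Now take the λ-closure:
From q3 via λ: add q0, q4.
From q0 via λ: add q5.
From q5 via λ: add q1.
No new states can be added; the closed set is {q0, q1, q3, q4, q5, q6, q7}.

{q0, q1, q3, q4, q5, q6, q7}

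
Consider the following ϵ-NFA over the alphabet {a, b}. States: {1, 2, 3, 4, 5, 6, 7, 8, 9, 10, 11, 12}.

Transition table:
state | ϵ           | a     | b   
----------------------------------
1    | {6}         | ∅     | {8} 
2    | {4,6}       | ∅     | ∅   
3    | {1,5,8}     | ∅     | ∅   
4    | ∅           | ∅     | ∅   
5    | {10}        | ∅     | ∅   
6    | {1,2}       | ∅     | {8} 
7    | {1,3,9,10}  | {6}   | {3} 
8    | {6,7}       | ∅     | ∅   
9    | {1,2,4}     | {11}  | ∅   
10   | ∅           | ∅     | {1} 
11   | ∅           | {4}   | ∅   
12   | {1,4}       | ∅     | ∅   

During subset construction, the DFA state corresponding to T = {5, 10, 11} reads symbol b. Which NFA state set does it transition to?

10 on b → {1}.
No b-transition from 5, 11.
Union after reading b: {1}.
Now take the ϵ-closure:
From 1 via ϵ: add 6.
From 6 via ϵ: add 2.
From 2 via ϵ: add 4.
No new states can be added; the closed set is {1, 2, 4, 6}.

{1, 2, 4, 6}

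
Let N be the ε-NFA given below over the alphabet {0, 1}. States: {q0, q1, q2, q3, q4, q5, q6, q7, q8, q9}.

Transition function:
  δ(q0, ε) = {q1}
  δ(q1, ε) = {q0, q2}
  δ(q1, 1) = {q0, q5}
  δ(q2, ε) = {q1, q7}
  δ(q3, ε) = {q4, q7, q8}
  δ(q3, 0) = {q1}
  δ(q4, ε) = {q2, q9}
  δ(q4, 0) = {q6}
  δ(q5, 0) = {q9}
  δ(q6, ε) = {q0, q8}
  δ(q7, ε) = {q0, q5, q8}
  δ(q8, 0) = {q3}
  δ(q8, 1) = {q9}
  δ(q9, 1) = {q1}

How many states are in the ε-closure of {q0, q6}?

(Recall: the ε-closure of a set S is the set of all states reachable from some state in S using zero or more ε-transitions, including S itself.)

7

Start with {q0, q6}.
From q0 via ε: add q1.
From q6 via ε: add q8.
From q1 via ε: add q2.
From q2 via ε: add q7.
From q7 via ε: add q5.
ε-closure = {q0, q1, q2, q5, q6, q7, q8}, which has 7 states.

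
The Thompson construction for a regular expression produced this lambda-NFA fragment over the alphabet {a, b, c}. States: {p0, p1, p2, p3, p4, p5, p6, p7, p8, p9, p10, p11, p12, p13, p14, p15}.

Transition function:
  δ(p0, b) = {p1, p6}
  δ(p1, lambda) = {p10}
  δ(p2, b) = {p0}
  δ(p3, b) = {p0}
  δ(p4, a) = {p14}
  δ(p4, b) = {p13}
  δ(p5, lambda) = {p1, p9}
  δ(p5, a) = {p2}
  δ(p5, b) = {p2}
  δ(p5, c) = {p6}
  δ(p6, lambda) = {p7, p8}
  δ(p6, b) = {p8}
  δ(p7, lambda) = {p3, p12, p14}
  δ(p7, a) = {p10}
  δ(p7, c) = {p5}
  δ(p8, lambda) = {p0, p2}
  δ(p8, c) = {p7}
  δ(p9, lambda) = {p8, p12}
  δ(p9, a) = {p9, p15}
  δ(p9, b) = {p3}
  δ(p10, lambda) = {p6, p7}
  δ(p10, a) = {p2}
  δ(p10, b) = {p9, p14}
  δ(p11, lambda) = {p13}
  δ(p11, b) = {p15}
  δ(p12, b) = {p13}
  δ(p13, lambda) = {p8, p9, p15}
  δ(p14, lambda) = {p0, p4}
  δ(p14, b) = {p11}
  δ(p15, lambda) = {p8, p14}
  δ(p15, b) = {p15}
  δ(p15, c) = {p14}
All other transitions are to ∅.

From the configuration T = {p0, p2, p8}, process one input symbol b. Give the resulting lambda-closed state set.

p0 on b → {p1, p6}.
p2 on b → {p0}.
No b-transition from p8.
Union after reading b: {p0, p1, p6}.
Now take the lambda-closure:
From p1 via lambda: add p10.
From p6 via lambda: add p7, p8.
From p7 via lambda: add p3, p12, p14.
From p8 via lambda: add p2.
From p14 via lambda: add p4.
No new states can be added; the closed set is {p0, p1, p2, p3, p4, p6, p7, p8, p10, p12, p14}.

{p0, p1, p2, p3, p4, p6, p7, p8, p10, p12, p14}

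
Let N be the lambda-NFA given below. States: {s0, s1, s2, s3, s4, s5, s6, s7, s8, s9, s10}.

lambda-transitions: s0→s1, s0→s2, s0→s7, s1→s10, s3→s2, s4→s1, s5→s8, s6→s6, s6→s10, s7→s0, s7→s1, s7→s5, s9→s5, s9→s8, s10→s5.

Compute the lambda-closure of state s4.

{s1, s4, s5, s8, s10}

Start with {s4}.
From s4 via lambda: add s1.
From s1 via lambda: add s10.
From s10 via lambda: add s5.
From s5 via lambda: add s8.
No new states can be added; the closed set is {s1, s4, s5, s8, s10}.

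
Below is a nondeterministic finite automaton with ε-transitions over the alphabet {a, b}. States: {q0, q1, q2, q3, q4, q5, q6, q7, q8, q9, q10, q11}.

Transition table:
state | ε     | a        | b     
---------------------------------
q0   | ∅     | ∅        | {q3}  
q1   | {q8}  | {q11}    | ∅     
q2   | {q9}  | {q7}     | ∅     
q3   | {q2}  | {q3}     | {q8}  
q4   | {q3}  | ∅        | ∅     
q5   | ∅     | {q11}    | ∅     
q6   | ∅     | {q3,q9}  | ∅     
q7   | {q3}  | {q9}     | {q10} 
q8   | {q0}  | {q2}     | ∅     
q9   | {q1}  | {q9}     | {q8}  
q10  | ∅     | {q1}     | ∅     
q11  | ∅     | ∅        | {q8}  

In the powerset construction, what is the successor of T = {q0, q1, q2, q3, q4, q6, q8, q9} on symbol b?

q0 on b → {q3}.
q3 on b → {q8}.
q9 on b → {q8}.
No b-transition from q1, q2, q4, q6, q8.
Union after reading b: {q3, q8}.
Now take the ε-closure:
From q3 via ε: add q2.
From q8 via ε: add q0.
From q2 via ε: add q9.
From q9 via ε: add q1.
No new states can be added; the closed set is {q0, q1, q2, q3, q8, q9}.

{q0, q1, q2, q3, q8, q9}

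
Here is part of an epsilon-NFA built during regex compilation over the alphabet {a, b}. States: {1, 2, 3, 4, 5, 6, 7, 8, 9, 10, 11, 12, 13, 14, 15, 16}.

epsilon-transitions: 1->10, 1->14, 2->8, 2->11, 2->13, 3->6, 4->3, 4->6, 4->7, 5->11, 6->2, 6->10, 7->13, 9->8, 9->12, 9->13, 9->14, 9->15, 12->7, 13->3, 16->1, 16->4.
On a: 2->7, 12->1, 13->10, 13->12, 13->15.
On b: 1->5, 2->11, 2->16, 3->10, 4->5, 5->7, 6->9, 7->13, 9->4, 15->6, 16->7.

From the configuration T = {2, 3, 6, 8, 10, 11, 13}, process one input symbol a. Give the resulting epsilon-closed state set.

2 on a → {7}.
13 on a → {10, 12, 15}.
No a-transition from 3, 6, 8, 10, 11.
Union after reading a: {7, 10, 12, 15}.
Now take the epsilon-closure:
From 7 via epsilon: add 13.
From 13 via epsilon: add 3.
From 3 via epsilon: add 6.
From 6 via epsilon: add 2.
From 2 via epsilon: add 8, 11.
No new states can be added; the closed set is {2, 3, 6, 7, 8, 10, 11, 12, 13, 15}.

{2, 3, 6, 7, 8, 10, 11, 12, 13, 15}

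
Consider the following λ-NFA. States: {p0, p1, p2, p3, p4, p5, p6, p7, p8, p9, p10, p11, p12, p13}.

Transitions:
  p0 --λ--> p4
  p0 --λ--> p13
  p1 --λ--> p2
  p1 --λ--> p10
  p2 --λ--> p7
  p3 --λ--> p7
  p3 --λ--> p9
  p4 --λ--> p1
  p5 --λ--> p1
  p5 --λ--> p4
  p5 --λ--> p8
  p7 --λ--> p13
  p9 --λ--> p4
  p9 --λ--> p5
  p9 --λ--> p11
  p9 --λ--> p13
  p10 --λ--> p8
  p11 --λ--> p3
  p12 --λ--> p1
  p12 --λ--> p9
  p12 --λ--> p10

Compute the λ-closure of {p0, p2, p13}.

{p0, p1, p2, p4, p7, p8, p10, p13}

Start with {p0, p2, p13}.
From p0 via λ: add p4.
From p2 via λ: add p7.
From p4 via λ: add p1.
From p1 via λ: add p10.
From p10 via λ: add p8.
No new states can be added; the closed set is {p0, p1, p2, p4, p7, p8, p10, p13}.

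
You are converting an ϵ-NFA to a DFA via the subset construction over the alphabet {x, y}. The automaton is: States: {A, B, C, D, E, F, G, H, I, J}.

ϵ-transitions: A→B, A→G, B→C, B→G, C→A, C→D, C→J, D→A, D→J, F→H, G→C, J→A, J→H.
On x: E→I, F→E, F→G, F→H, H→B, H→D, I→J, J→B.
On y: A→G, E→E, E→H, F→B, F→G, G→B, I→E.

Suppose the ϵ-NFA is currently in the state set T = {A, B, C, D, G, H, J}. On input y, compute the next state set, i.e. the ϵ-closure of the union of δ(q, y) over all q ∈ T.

A on y → {G}.
G on y → {B}.
No y-transition from B, C, D, H, J.
Union after reading y: {B, G}.
Now take the ϵ-closure:
From B via ϵ: add C.
From C via ϵ: add A, D, J.
From J via ϵ: add H.
No new states can be added; the closed set is {A, B, C, D, G, H, J}.

{A, B, C, D, G, H, J}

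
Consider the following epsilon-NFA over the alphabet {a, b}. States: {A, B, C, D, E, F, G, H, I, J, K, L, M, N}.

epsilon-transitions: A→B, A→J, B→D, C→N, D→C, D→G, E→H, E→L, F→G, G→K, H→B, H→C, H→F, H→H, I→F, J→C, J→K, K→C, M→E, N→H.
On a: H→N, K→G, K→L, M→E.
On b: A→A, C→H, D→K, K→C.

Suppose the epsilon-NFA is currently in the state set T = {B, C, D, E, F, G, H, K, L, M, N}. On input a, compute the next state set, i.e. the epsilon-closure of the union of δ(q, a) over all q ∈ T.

{B, C, D, E, F, G, H, K, L, N}

H on a → {N}.
K on a → {G, L}.
M on a → {E}.
No a-transition from B, C, D, E, F, G, L, N.
Union after reading a: {E, G, L, N}.
Now take the epsilon-closure:
From E via epsilon: add H.
From G via epsilon: add K.
From H via epsilon: add B, C, F.
From B via epsilon: add D.
No new states can be added; the closed set is {B, C, D, E, F, G, H, K, L, N}.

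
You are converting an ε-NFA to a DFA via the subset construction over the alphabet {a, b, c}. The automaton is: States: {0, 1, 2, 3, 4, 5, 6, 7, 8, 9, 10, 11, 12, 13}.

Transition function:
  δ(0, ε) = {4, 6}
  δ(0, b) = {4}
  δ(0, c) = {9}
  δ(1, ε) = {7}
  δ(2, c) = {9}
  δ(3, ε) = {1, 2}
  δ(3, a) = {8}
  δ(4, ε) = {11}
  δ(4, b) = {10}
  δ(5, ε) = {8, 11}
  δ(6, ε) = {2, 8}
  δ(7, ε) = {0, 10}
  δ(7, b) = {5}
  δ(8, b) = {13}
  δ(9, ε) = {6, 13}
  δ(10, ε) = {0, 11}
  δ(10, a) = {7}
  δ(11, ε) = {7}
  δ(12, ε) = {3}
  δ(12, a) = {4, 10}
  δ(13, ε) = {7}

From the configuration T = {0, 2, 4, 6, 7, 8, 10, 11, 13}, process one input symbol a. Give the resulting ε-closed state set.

10 on a → {7}.
No a-transition from 0, 2, 4, 6, 7, 8, 11, 13.
Union after reading a: {7}.
Now take the ε-closure:
From 7 via ε: add 0, 10.
From 0 via ε: add 4, 6.
From 10 via ε: add 11.
From 6 via ε: add 2, 8.
No new states can be added; the closed set is {0, 2, 4, 6, 7, 8, 10, 11}.

{0, 2, 4, 6, 7, 8, 10, 11}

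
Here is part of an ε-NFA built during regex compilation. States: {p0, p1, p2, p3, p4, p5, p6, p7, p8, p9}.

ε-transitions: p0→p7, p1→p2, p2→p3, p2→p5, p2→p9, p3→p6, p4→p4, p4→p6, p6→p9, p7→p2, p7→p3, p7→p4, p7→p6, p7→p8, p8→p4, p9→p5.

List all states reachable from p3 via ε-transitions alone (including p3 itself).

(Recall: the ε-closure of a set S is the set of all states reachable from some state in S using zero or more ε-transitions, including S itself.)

{p3, p5, p6, p9}

Start with {p3}.
From p3 via ε: add p6.
From p6 via ε: add p9.
From p9 via ε: add p5.
No new states can be added; the closed set is {p3, p5, p6, p9}.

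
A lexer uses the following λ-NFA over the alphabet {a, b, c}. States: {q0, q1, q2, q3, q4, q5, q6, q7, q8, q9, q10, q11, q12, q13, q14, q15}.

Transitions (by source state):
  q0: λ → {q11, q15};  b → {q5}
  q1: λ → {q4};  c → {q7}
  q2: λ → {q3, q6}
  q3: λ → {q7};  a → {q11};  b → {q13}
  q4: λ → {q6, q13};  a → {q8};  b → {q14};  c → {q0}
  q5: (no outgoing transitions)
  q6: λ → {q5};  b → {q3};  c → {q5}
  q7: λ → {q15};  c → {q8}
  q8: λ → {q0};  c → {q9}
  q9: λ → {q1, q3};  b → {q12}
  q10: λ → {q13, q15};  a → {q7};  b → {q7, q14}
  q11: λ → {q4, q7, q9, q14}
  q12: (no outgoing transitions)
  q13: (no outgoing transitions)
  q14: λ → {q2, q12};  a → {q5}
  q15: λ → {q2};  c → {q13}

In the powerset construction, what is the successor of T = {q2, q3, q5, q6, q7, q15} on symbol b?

{q2, q3, q5, q6, q7, q13, q15}

q3 on b → {q13}.
q6 on b → {q3}.
No b-transition from q2, q5, q7, q15.
Union after reading b: {q3, q13}.
Now take the λ-closure:
From q3 via λ: add q7.
From q7 via λ: add q15.
From q15 via λ: add q2.
From q2 via λ: add q6.
From q6 via λ: add q5.
No new states can be added; the closed set is {q2, q3, q5, q6, q7, q13, q15}.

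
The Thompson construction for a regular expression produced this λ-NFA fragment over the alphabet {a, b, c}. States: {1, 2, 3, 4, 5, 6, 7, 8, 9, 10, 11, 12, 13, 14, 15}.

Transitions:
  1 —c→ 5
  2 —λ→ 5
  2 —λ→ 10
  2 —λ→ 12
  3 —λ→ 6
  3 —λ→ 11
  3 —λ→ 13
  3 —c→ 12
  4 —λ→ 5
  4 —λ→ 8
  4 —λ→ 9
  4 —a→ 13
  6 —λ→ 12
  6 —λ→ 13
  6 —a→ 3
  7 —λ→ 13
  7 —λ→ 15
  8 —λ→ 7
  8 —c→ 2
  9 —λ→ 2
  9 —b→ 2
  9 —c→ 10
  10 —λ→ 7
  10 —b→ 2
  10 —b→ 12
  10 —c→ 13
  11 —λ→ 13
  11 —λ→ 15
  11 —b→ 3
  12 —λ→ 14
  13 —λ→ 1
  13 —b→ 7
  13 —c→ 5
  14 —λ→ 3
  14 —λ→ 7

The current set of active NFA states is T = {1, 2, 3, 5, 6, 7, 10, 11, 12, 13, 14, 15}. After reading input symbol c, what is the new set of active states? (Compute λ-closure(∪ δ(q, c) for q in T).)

{1, 3, 5, 6, 7, 11, 12, 13, 14, 15}

1 on c → {5}.
3 on c → {12}.
10 on c → {13}.
13 on c → {5}.
No c-transition from 2, 5, 6, 7, 11, 12, 14, 15.
Union after reading c: {5, 12, 13}.
Now take the λ-closure:
From 12 via λ: add 14.
From 13 via λ: add 1.
From 14 via λ: add 3, 7.
From 3 via λ: add 6, 11.
From 7 via λ: add 15.
No new states can be added; the closed set is {1, 3, 5, 6, 7, 11, 12, 13, 14, 15}.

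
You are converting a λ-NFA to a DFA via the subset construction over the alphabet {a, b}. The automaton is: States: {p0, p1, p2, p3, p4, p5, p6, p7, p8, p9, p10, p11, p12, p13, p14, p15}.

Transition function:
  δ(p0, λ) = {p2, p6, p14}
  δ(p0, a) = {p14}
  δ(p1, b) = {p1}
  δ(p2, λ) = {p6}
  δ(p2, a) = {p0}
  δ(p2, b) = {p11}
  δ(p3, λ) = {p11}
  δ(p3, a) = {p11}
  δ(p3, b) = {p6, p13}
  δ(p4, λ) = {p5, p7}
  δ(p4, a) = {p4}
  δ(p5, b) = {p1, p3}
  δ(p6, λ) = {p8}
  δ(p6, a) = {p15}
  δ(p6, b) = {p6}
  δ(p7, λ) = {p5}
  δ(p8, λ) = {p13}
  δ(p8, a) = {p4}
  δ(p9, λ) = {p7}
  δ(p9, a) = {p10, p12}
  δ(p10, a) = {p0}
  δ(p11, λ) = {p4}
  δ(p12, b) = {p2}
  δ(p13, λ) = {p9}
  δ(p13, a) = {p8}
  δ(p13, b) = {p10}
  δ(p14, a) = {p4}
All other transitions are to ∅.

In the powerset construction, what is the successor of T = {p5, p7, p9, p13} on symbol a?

{p5, p7, p8, p9, p10, p12, p13}

p9 on a → {p10, p12}.
p13 on a → {p8}.
No a-transition from p5, p7.
Union after reading a: {p8, p10, p12}.
Now take the λ-closure:
From p8 via λ: add p13.
From p13 via λ: add p9.
From p9 via λ: add p7.
From p7 via λ: add p5.
No new states can be added; the closed set is {p5, p7, p8, p9, p10, p12, p13}.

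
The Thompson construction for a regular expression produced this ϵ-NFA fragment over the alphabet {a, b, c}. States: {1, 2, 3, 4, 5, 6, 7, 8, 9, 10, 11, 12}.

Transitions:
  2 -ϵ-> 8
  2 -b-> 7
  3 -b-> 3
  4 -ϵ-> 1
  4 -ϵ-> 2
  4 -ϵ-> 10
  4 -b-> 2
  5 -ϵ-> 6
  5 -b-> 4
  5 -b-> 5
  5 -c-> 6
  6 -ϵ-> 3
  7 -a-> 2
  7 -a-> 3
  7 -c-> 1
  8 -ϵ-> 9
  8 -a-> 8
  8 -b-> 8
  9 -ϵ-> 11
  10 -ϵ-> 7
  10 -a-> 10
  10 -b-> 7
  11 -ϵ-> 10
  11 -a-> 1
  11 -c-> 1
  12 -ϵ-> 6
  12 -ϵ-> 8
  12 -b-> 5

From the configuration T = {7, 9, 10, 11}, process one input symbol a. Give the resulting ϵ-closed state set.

7 on a → {2, 3}.
10 on a → {10}.
11 on a → {1}.
No a-transition from 9.
Union after reading a: {1, 2, 3, 10}.
Now take the ϵ-closure:
From 2 via ϵ: add 8.
From 10 via ϵ: add 7.
From 8 via ϵ: add 9.
From 9 via ϵ: add 11.
No new states can be added; the closed set is {1, 2, 3, 7, 8, 9, 10, 11}.

{1, 2, 3, 7, 8, 9, 10, 11}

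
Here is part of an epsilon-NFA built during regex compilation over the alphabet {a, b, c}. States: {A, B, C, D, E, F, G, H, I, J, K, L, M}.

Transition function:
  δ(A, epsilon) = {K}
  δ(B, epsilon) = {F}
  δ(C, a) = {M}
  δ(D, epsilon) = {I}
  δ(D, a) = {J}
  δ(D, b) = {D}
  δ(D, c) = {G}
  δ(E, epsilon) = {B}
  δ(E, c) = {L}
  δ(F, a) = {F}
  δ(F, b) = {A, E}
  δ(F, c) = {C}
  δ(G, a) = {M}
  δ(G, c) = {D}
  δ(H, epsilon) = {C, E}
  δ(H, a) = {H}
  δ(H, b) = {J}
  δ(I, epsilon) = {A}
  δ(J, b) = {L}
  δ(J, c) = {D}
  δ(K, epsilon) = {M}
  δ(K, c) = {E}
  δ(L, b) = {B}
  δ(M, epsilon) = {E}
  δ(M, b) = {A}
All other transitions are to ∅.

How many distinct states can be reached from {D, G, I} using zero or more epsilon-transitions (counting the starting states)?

Start with {D, G, I}.
From I via epsilon: add A.
From A via epsilon: add K.
From K via epsilon: add M.
From M via epsilon: add E.
From E via epsilon: add B.
From B via epsilon: add F.
epsilon-closure = {A, B, D, E, F, G, I, K, M}, which has 9 states.

9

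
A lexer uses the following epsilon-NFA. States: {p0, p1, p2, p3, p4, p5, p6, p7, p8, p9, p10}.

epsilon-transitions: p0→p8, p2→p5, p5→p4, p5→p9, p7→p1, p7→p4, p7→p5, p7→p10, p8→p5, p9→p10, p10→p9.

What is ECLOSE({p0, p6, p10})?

{p0, p4, p5, p6, p8, p9, p10}

Start with {p0, p6, p10}.
From p0 via epsilon: add p8.
From p10 via epsilon: add p9.
From p8 via epsilon: add p5.
From p5 via epsilon: add p4.
No new states can be added; the closed set is {p0, p4, p5, p6, p8, p9, p10}.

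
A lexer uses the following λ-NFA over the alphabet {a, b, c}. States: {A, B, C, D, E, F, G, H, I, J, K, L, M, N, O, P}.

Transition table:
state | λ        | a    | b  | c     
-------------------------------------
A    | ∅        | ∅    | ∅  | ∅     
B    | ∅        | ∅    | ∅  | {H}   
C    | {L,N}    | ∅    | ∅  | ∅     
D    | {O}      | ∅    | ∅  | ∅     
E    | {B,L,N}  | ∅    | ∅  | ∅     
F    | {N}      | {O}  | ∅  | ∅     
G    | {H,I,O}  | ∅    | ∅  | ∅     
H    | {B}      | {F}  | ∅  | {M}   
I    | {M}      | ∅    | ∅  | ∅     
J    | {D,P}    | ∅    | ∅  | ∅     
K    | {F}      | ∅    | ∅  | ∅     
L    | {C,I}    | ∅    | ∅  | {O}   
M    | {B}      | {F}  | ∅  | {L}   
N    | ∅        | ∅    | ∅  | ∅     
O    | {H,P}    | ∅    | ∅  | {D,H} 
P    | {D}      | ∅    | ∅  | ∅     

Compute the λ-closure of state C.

{B, C, I, L, M, N}

Start with {C}.
From C via λ: add L, N.
From L via λ: add I.
From I via λ: add M.
From M via λ: add B.
No new states can be added; the closed set is {B, C, I, L, M, N}.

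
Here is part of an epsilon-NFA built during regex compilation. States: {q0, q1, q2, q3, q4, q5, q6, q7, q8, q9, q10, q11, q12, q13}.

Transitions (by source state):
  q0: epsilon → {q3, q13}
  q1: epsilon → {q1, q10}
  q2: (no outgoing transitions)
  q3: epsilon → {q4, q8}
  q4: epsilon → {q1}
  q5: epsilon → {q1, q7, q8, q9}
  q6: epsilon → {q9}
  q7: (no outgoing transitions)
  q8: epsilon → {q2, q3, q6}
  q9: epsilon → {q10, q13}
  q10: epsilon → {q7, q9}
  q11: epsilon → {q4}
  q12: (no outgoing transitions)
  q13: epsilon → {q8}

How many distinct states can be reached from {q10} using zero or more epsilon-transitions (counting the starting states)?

10

Start with {q10}.
From q10 via epsilon: add q7, q9.
From q9 via epsilon: add q13.
From q13 via epsilon: add q8.
From q8 via epsilon: add q2, q3, q6.
From q3 via epsilon: add q4.
From q4 via epsilon: add q1.
epsilon-closure = {q1, q2, q3, q4, q6, q7, q8, q9, q10, q13}, which has 10 states.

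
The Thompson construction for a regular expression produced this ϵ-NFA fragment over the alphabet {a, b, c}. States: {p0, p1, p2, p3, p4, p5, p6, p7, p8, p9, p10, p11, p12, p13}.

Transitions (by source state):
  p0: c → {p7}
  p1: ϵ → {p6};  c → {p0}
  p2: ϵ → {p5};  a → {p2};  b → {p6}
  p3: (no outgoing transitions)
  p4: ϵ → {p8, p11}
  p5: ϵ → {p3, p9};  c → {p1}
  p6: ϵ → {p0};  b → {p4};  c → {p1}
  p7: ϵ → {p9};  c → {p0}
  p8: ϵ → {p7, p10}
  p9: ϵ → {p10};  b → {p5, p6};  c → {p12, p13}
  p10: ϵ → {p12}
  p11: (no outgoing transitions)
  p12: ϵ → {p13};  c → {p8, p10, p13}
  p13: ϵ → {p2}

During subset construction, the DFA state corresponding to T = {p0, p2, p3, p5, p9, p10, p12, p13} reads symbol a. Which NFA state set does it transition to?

{p2, p3, p5, p9, p10, p12, p13}

p2 on a → {p2}.
No a-transition from p0, p3, p5, p9, p10, p12, p13.
Union after reading a: {p2}.
Now take the ϵ-closure:
From p2 via ϵ: add p5.
From p5 via ϵ: add p3, p9.
From p9 via ϵ: add p10.
From p10 via ϵ: add p12.
From p12 via ϵ: add p13.
No new states can be added; the closed set is {p2, p3, p5, p9, p10, p12, p13}.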